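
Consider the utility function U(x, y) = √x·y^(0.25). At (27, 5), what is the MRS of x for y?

MRS = 10/27

MU_x = 0.5·x^(-0.5)·y^(0.25) and MU_y = 0.25·√x·y^(-0.75).
MRS = MU_x/MU_y = (2)·y/x.
At (27, 5): MRS = 10/27.
That is, one extra unit of x is worth 10/27 units of y at the margin.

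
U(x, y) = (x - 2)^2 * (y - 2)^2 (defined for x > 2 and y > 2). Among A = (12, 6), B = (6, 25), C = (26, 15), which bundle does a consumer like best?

Evaluate utility at each bundle:
U(A) = 1600.
U(B) = 8464.
U(C) = 97344.
Highest utility is C, so C ≻ B ≻ A.

Bundle C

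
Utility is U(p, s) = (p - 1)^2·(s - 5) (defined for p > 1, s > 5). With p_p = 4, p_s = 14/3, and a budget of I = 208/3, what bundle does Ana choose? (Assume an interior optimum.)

MU_p = 2·(p−1)·(s−5), MU_s = (p−1)^2.
MRS = (2/1)·(s−5)/(p−1).
Tangency: set MRS = p_p/p_s = 4/(14/3) = 6/7.
So (2/1)·(s − 5)/(p − 1) = 6/7, i.e. (s − 5) = (3/7)·(p − 1).
Rewrite the budget in excess-of-subsistence terms: 4·(p − 1) + (14/3)·(s − 5) = 208/3 − 4·1 − (14/3)·5 = 42.
Substituting, 6·(p − 1) = 42, so p − 1 = 7 and p* = 8.
Then s − 5 = (3/7)·7 = 3, so s* = 8.

p* = 8, s* = 8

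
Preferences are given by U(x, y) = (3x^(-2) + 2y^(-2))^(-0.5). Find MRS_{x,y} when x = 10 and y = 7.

MRS = 1029/2000

For CES with ρ = -2, MRS = (3/2)·(y/x)^3.
At (10, 7): MRS = 1029/2000.
So at (10, 7) the consumer would give up 1029/2000 units of y for one more unit of x.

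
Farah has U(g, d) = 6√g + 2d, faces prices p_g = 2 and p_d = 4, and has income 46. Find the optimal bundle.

MU_g = 6/(2√g), MU_d = 2.
MRS = 6/(2√g) ÷ 2.
Tangency: set MRS = p_g/p_d = 2/4 = 0.5.
MRS depends only on g: 1.5/√g = 0.5 ⇒ √g = 1.5/0.5 = 3 ⇒ g* = 9.
From the budget, 4·d = 46 − 2·9 = 28, so d* = 7.

g* = 9, d* = 7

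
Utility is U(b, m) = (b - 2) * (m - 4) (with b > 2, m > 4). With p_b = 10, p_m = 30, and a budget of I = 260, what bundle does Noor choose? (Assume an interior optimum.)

b* = 8, m* = 6

MU_b = (m−4), MU_m = (b−2).
MRS = (m−4)/(b−2).
Tangency: set MRS = p_b/p_m = 10/30 = 1/3.
So (m − 4)/(b − 2) = 1/3, i.e. (m − 4) = (1/3)·(b − 2).
Rewrite the budget in excess-of-subsistence terms: 10·(b − 2) + 30·(m − 4) = 260 − 10·2 − 30·4 = 120.
Substituting, 20·(b − 2) = 120, so b − 2 = 6 and b* = 8.
Then m − 4 = (1/3)·6 = 2, so m* = 6.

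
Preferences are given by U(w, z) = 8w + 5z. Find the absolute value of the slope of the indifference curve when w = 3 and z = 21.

MU_w = 8, MU_z = 5, so MRS = 8/5 = 1.6 at every bundle.
At (3, 21): MRS = 1.6.
That is, one extra unit of w is worth 1.6 units of z at the margin.

MRS = 1.6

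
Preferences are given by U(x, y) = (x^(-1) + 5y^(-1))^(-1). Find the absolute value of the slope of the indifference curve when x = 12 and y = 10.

For CES with ρ = -1, MRS = (1/5)·(y/x)^2.
At (12, 10): MRS = 5/36.
That is, one extra unit of x is worth 5/36 units of y at the margin.

MRS = 5/36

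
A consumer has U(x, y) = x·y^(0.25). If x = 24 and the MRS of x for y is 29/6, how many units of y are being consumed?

y = 29

MU_x = y^(0.25) and MU_y = 0.25·x·y^(-0.75).
MRS = MU_x/MU_y = (4)·y/x.
Substitute x = 24: MRS = y/6. Setting y/6 = 29/6 gives y = (29/6)·6 = 29.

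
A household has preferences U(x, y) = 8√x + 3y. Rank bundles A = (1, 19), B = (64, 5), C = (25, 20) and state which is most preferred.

Evaluate utility at each bundle:
U(A) = 65.000.
U(B) = 79.000.
U(C) = 100.000.
Highest utility is C, so C ≻ B ≻ A.

Bundle C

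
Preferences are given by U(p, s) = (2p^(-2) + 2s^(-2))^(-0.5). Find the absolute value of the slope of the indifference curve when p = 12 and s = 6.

MRS = 0.125

For CES with ρ = -2, MRS = (s/p)^3.
At (12, 6): MRS = 0.125.
That is, one extra unit of p is worth 0.125 units of s at the margin.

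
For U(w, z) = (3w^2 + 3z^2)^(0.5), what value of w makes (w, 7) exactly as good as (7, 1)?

U depends on (w, z) only through S = 3w^2 + 3z^2, so equal utility means equal S. At (7, 1): S = 150.
With z = 7: 3·7^2 = 147, so 3w^2 = 150 − 147 = 3, i.e. w^2 = 1.
Hence w = √1 = 1.
Check: U(1, 7) = 12.2474.

w = 1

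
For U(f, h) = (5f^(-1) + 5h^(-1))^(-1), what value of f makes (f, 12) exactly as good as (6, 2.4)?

U depends on (f, h) only through S = 5f^(-1) + 5h^(-1), so equal utility means equal S. At (6, 2.4): S = 35/12.
With h = 12: 5·12^(-1) = 5/12, so 5f^(-1) = 35/12 − 5/12 = 2.5, i.e. f^(-1) = 0.5.
Hence f = 1/0.5 = 2.
Check: U(2, 12) = 0.3429.

f = 2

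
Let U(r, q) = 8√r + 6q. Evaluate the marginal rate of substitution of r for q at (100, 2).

MRS = 1/15

MU_r = 8/(2√r), MU_q = 6.
MRS = 8/(2√r) ÷ 6.
At (100, 2): MRS = 1/15.
That is, one extra unit of r is worth 1/15 units of q at the margin.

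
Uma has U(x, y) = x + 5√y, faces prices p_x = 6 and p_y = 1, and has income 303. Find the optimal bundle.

MU_x = 1, MU_y = 5/(2√y).
MRS = 1 ÷ (5/(2√y)).
Tangency: set MRS = p_x/p_y = 6/1 = 6.
MRS depends only on y: 0.4·√y = 6 ⇒ √y = 6/0.4 = 15 ⇒ y* = 225.
From the budget, 6·x = 303 − 1·225 = 78, so x* = 13.

x* = 13, y* = 225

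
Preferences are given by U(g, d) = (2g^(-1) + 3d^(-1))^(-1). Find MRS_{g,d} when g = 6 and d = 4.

MRS = 8/27

For CES with ρ = -1, MRS = (2/3)·(d/g)^2.
At (6, 4): MRS = 8/27.
That is, one extra unit of g is worth 8/27 units of d at the margin.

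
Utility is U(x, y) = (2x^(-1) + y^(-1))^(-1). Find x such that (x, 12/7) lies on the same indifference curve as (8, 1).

x = 3

U depends on (x, y) only through S = 2x^(-1) + y^(-1), so equal utility means equal S. At (8, 1): S = 1.25.
With y = 12/7: (12/7)^(-1) = 7/12, so 2x^(-1) = 1.25 − 7/12 = 2/3, i.e. x^(-1) = 1/3.
Hence x = 1/(1/3) = 3.
Check: U(3, 12/7) = 0.8.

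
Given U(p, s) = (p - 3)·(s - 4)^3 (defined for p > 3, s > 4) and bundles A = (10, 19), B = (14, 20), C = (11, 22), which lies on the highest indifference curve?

Evaluate utility at each bundle:
U(A) = 23625.
U(B) = 45056.
U(C) = 46656.
Highest utility is C, so C ≻ B ≻ A.

Bundle C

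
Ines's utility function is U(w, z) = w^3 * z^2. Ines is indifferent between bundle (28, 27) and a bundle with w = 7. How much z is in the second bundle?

U(28, 27) = 16003008.
Set U(7, z) = 16003008 and solve.
With w = 7: 7^3 = 343, so z^2 = 16003008/343 = 46656; taking the square root, z = 216.
Check: U(7, 216) = 16003008.

z = 216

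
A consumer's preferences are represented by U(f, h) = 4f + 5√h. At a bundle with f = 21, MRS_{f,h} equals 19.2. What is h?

h = 144

MU_f = 4, MU_h = 5/(2√h).
MRS = 4 ÷ (5/(2√h)).
MRS depends only on h: 1.6·√h = 19.2 ⇒ √h = 19.2/1.6 = 12 ⇒ h = 144.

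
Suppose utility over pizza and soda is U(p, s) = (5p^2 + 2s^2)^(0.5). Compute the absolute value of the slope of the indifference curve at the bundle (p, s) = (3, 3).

MRS = 2.5

For CES with ρ = 2, MRS = (5/2)·(s/p)^(-1).
At (3, 3): MRS = 2.5.
That is, one extra unit of p is worth 2.5 units of s at the margin.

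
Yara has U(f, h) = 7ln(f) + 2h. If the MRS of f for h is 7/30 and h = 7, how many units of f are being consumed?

f = 15

MU_f = 7/f, MU_h = 2.
MRS = 7/f ÷ 2.
MRS depends only on f: 3.5/f = 7/30 ⇒ f = 3.5/(7/30) = 15.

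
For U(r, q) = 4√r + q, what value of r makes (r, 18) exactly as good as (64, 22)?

U(64, 22) = 54.
Set U(r, 18) = 54 and solve.
With q = 18: 4√r = 54 − 18 = 36, so √r = 9 and r = 81.
Check: U(81, 18) = 54.

r = 81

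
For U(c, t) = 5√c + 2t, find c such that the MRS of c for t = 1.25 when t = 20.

c = 1

MU_c = 5/(2√c), MU_t = 2.
MRS = 5/(2√c) ÷ 2.
MRS depends only on c: 1.25/√c = 1.25 ⇒ √c = 1.25/1.25 = 1 ⇒ c = 1.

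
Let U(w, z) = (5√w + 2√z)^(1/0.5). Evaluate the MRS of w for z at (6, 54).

For CES with ρ = 0.5, MRS = (5/2)·√(z/w).
At (6, 54): MRS = 7.5.
The indifference curve has slope −7.5 at this bundle.

MRS = 7.5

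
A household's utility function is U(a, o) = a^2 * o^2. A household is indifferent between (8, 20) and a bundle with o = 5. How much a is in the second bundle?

a = 32

U(8, 20) = 25600.
Set U(a, 5) = 25600 and solve.
With o = 5: 5^2 = 25, so a^2 = 25600/25 = 1024; taking the square root, a = 32.
Check: U(32, 5) = 25600.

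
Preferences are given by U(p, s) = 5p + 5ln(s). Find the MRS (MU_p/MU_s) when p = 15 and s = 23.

MU_p = 5, MU_s = 5/s.
MRS = 5 ÷ (5/s).
At (15, 23): MRS = 23.
The indifference curve has slope −23 at this bundle.

MRS = 23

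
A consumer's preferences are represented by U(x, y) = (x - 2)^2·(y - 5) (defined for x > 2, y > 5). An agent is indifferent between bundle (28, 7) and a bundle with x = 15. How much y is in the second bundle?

y = 13

U(28, 7) = 1352.
Set U(15, y) = 1352 and solve.
With x = 15: (15 − 2)^2 = 169, so (y − 5) = 1352/169 = 8.
So y = 5 + 8 = 13.
Check: U(15, 13) = 1352.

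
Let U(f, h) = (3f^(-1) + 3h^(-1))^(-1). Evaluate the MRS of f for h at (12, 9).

MRS = 9/16

For CES with ρ = -1, MRS = (h/f)^2.
At (12, 9): MRS = 9/16.
So at (12, 9) the consumer would give up 9/16 units of h for one more unit of f.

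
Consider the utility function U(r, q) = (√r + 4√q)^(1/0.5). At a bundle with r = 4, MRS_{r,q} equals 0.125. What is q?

For CES with ρ = 0.5, MRS = (1/4)·√(q/r).
Setting (1/4)·√(q/4) = 0.125 gives √(q/4) = 0.5, so q/4 = 0.25 and q = 1.

q = 1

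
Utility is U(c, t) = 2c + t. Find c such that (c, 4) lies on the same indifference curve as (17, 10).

U(17, 10) = 44.
Set U(c, 4) = 44 and solve.
2c + 4 = 44 ⇒ 2c = 40 ⇒ c = 20.
Check: U(20, 4) = 44.

c = 20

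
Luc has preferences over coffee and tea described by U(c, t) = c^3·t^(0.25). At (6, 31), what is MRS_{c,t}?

MRS = 62

MU_c = 3·c^2·t^(0.25) and MU_t = 0.25·c^3·t^(-0.75).
MRS = MU_c/MU_t = (12)·t/c.
At (6, 31): MRS = 62.
That is, one extra unit of c is worth 62 units of t at the margin.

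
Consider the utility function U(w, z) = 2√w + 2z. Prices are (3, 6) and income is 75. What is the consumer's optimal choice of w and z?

w* = 1, z* = 12

MU_w = 2/(2√w), MU_z = 2.
MRS = 2/(2√w) ÷ 2.
Tangency: set MRS = p_w/p_z = 3/6 = 0.5.
MRS depends only on w: 0.5/√w = 0.5 ⇒ √w = 0.5/0.5 = 1 ⇒ w* = 1.
From the budget, 6·z = 75 − 3·1 = 72, so z* = 12.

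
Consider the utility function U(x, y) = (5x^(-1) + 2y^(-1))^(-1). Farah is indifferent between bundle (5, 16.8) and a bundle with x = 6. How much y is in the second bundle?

U depends on (x, y) only through S = 5x^(-1) + 2y^(-1), so equal utility means equal S. At (5, 16.8): S = 47/42.
With x = 6: 5·6^(-1) = 5/6, so 2y^(-1) = 47/42 − 5/6 = 2/7, i.e. y^(-1) = 1/7.
Hence y = 1/(1/7) = 7.
Check: U(6, 7) = 0.8936.

y = 7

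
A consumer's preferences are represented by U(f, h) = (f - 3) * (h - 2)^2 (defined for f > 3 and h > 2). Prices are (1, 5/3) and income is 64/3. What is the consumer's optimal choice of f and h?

MU_f = (h−2)^2, MU_h = 2·(f−3)·(h−2).
MRS = (1/2)·(h−2)/(f−3).
Tangency: set MRS = p_f/p_h = 1/(5/3) = 0.6.
So (1/2)·(h − 2)/(f − 3) = 0.6, i.e. (h − 2) = 1.2·(f − 3).
Rewrite the budget in excess-of-subsistence terms: 1·(f − 3) + (5/3)·(h − 2) = 64/3 − 1·3 − (5/3)·2 = 15.
Substituting, 3·(f − 3) = 15, so f − 3 = 5 and f* = 8.
Then h − 2 = 1.2·5 = 6, so h* = 8.

f* = 8, h* = 8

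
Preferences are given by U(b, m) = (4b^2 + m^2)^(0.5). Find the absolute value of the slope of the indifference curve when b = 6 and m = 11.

For CES with ρ = 2, MRS = (4/1)·(m/b)^(-1).
At (6, 11): MRS = 24/11.
That is, one extra unit of b is worth 24/11 units of m at the margin.

MRS = 24/11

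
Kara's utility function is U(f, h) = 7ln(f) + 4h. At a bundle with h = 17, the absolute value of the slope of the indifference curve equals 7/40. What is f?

f = 10

MU_f = 7/f, MU_h = 4.
MRS = 7/f ÷ 4.
MRS depends only on f: 1.75/f = 7/40 ⇒ f = 1.75/(7/40) = 10.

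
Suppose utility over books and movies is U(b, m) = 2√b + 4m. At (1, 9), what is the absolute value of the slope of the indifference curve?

MU_b = 2/(2√b), MU_m = 4.
MRS = 2/(2√b) ÷ 4.
At (1, 9): MRS = 0.25.
The indifference curve has slope −0.25 at this bundle.

MRS = 0.25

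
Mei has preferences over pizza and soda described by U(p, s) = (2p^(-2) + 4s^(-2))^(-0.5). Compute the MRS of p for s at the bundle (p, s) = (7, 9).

MRS = 729/686

For CES with ρ = -2, MRS = (2/4)·(s/p)^3.
At (7, 9): MRS = 729/686.
So at (7, 9) the consumer would give up 729/686 units of s for one more unit of p.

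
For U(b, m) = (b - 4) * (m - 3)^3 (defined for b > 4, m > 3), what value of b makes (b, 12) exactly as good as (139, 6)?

U(139, 6) = 3645.
Set U(b, 12) = 3645 and solve.
With m = 12: (12 − 3)^3 = 729, so (b − 4) = 3645/729 = 5.
So b = 4 + 5 = 9.
Check: U(9, 12) = 3645.

b = 9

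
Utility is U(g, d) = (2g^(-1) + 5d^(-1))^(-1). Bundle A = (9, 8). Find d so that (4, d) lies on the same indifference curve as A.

d = 14.4

U depends on (g, d) only through S = 2g^(-1) + 5d^(-1), so equal utility means equal S. At (9, 8): S = 61/72.
With g = 4: 2·4^(-1) = 0.5, so 5d^(-1) = 61/72 − 0.5 = 25/72, i.e. d^(-1) = 5/72.
Hence d = 1/(5/72) = 14.4.
Check: U(4, 14.4) = 1.1803.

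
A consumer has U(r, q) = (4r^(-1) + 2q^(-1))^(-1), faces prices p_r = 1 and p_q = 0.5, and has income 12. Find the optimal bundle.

For CES with ρ = -1, MRS = (4/2)·(q/r)^2.
Tangency: set MRS = p_r/p_q = 1/0.5 = 2.
So (q/r)^2 = 1; taking the square root, q/r = 1, i.e. q = r.
Substitute into the budget 1·r + 0.5·q = 12: 1.5·r = 12, so r* = 8 and q* = 8.

r* = 8, q* = 8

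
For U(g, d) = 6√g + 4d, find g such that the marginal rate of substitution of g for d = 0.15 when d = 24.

g = 25

MU_g = 6/(2√g), MU_d = 4.
MRS = 6/(2√g) ÷ 4.
MRS depends only on g: 0.75/√g = 0.15 ⇒ √g = 0.75/0.15 = 5 ⇒ g = 25.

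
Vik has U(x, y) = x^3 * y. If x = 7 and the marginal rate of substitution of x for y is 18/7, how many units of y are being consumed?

y = 6

MU_x = 3·x^2·y and MU_y = x^3.
MRS = MU_x/MU_y = (3/1)·y/x.
Substitute x = 7: MRS = y/(7/3). Setting y/(7/3) = 18/7 gives y = (18/7)·(7/3) = 6.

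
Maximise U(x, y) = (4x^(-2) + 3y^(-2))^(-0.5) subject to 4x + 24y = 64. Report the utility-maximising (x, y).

x* = 4, y* = 2

For CES with ρ = -2, MRS = (4/3)·(y/x)^3.
Tangency: set MRS = p_x/p_y = 4/24 = 1/6.
So (y/x)^3 = 0.125; taking the cube root, y/x = 0.5, i.e. y = 0.5·x.
Substitute into the budget 4·x + 24·y = 64: 16·x = 64, so x* = 4 and y* = 0.5·4 = 2.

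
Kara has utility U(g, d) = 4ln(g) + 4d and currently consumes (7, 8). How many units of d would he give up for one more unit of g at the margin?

MRS = 1/7

MU_g = 4/g, MU_d = 4.
MRS = 4/g ÷ 4.
At (7, 8): MRS = 1/7.
The indifference curve has slope −1/7 at this bundle.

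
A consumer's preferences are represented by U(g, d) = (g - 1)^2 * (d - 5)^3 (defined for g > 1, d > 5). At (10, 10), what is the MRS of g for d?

MRS = 10/27

MU_g = 2·(g−1)·(d−5)^3, MU_d = 3·(g−1)^2·(d−5)^2.
MRS = (2/3)·(d−5)/(g−1).
At (10, 10): MRS = 10/27.
The indifference curve has slope −10/27 at this bundle.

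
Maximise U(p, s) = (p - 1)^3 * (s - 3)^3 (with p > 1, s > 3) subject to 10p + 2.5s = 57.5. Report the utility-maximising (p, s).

p* = 3, s* = 11

MU_p = 3·(p−1)^2·(s−3)^3, MU_s = 3·(p−1)^3·(s−3)^2.
MRS = (s−3)/(p−1).
Tangency: set MRS = p_p/p_s = 10/2.5 = 4.
So (s − 3)/(p − 1) = 4, i.e. (s − 3) = 4·(p − 1).
Rewrite the budget in excess-of-subsistence terms: 10·(p − 1) + 2.5·(s − 3) = 57.5 − 10·1 − 2.5·3 = 40.
Substituting, 20·(p − 1) = 40, so p − 1 = 2 and p* = 3.
Then s − 3 = 4·2 = 8, so s* = 11.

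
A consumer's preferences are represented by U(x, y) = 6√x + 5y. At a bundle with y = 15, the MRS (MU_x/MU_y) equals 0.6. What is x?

x = 1

MU_x = 6/(2√x), MU_y = 5.
MRS = 6/(2√x) ÷ 5.
MRS depends only on x: 0.6/√x = 0.6 ⇒ √x = 0.6/0.6 = 1 ⇒ x = 1.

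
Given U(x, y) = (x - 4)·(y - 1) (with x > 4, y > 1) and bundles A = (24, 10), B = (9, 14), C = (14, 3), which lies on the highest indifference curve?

Bundle A

Evaluate utility at each bundle:
U(A) = 180.
U(B) = 65.
U(C) = 20.
Highest utility is A, so A ≻ B ≻ C.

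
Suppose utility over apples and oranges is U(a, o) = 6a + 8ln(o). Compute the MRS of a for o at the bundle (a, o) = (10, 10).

MRS = 7.5

MU_a = 6, MU_o = 8/o.
MRS = 6 ÷ (8/o).
At (10, 10): MRS = 7.5.
That is, one extra unit of a is worth 7.5 units of o at the margin.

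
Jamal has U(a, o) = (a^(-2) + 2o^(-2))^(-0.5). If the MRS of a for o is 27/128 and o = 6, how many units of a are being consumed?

a = 8

For CES with ρ = -2, MRS = (1/2)·(o/a)^3.
Setting (1/2)·(6/a)^3 = 27/128 gives (6/a)^3 = 27/64, so 6/a = 0.75 and a = 8.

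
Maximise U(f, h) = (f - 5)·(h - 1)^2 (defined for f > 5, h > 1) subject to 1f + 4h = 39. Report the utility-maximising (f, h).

f* = 15, h* = 6

MU_f = (h−1)^2, MU_h = 2·(f−5)·(h−1).
MRS = (1/2)·(h−1)/(f−5).
Tangency: set MRS = p_f/p_h = 1/4 = 0.25.
So (1/2)·(h − 1)/(f − 5) = 0.25, i.e. (h − 1) = 0.5·(f − 5).
Rewrite the budget in excess-of-subsistence terms: 1·(f − 5) + 4·(h − 1) = 39 − 1·5 − 4·1 = 30.
Substituting, 3·(f − 5) = 30, so f − 5 = 10 and f* = 15.
Then h − 1 = 0.5·10 = 5, so h* = 6.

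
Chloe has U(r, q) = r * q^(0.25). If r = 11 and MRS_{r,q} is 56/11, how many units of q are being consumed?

q = 14

MU_r = q^(0.25) and MU_q = 0.25·r·q^(-0.75).
MRS = MU_r/MU_q = (4)·q/r.
Substitute r = 11: MRS = q/2.75. Setting q/2.75 = 56/11 gives q = (56/11)·2.75 = 14.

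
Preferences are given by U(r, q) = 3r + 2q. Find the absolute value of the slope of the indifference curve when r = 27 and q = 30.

MU_r = 3, MU_q = 2, so MRS = 3/2 = 1.5 at every bundle.
At (27, 30): MRS = 1.5.
So at (27, 30) the consumer would give up 1.5 units of q for one more unit of r.

MRS = 1.5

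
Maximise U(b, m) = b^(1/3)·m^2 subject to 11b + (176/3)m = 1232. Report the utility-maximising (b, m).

MU_b = 1/3·b^(-2/3)·m^2 and MU_m = 2·b^(1/3)·m.
MRS = MU_b/MU_m = (1/6)·m/b.
Tangency: set MRS = p_b/p_m = 11/(176/3) = 3/16.
So (1/6)·m/b = 3/16, i.e. m = 1.125·b.
Substitute into the budget 11·b + (176/3)·m = 1232: 77·b = 1232, so b* = 16.
Then m* = 1.125·16 = 18.

b* = 16, m* = 18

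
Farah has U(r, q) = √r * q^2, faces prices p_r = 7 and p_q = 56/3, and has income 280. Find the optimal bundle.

r* = 8, q* = 12

MU_r = 0.5·r^(-0.5)·q^2 and MU_q = 2·√r·q.
MRS = MU_r/MU_q = (0.25)·q/r.
Tangency: set MRS = p_r/p_q = 7/(56/3) = 0.375.
So (0.25)·q/r = 0.375, i.e. q = 1.5·r.
Substitute into the budget 7·r + (56/3)·q = 280: 35·r = 280, so r* = 8.
Then q* = 1.5·8 = 12.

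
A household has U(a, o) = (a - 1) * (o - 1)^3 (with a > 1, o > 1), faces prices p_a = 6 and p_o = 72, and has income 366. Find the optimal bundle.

a* = 13, o* = 4

MU_a = (o−1)^3, MU_o = 3·(a−1)·(o−1)^2.
MRS = (1/3)·(o−1)/(a−1).
Tangency: set MRS = p_a/p_o = 6/72 = 1/12.
So (1/3)·(o − 1)/(a − 1) = 1/12, i.e. (o − 1) = 0.25·(a − 1).
Rewrite the budget in excess-of-subsistence terms: 6·(a − 1) + 72·(o − 1) = 366 − 6·1 − 72·1 = 288.
Substituting, 24·(a − 1) = 288, so a − 1 = 12 and a* = 13.
Then o − 1 = 0.25·12 = 3, so o* = 4.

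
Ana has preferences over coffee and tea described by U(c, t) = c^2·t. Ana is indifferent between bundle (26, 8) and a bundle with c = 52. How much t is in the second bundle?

t = 2

U(26, 8) = 5408.
Set U(52, t) = 5408 and solve.
With c = 52: 52^2 = 2704, so t = 5408/2704 = 2.
Check: U(52, 2) = 5408.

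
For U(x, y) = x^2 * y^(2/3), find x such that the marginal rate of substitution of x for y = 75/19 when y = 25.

x = 19

MU_x = 2·x·y^(2/3) and MU_y = 2/3·x^2·y^(-1/3).
MRS = MU_x/MU_y = (3)·y/x.
Substitute y = 25: MRS = 75/x. Setting 75/x = 75/19 gives x = 75/(75/19) = 19.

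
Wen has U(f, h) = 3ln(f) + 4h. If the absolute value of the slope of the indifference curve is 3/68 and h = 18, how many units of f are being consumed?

f = 17

MU_f = 3/f, MU_h = 4.
MRS = 3/f ÷ 4.
MRS depends only on f: 0.75/f = 3/68 ⇒ f = 0.75/(3/68) = 17.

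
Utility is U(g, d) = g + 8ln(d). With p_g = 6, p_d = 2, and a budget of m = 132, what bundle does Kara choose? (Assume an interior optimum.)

MU_g = 1, MU_d = 8/d.
MRS = 1 ÷ (8/d).
Tangency: set MRS = p_g/p_d = 6/2 = 3.
MRS depends only on d: 0.125·d = 3 ⇒ d* = 3/0.125 = 24.
From the budget, 6·g = 132 − 2·24 = 84, so g* = 14.

g* = 14, d* = 24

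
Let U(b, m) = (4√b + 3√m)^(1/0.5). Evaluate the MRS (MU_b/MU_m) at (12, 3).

MRS = 2/3

For CES with ρ = 0.5, MRS = (4/3)·√(m/b).
At (12, 3): MRS = 2/3.
So at (12, 3) the consumer would give up 2/3 units of m for one more unit of b.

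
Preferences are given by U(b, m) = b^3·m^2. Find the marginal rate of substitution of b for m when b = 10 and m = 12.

MU_b = 3·b^2·m^2 and MU_m = 2·b^3·m.
MRS = MU_b/MU_m = (3/2)·m/b.
At (10, 12): MRS = 1.8.
The indifference curve has slope −1.8 at this bundle.

MRS = 1.8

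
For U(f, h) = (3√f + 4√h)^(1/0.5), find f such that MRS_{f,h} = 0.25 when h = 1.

f = 9

For CES with ρ = 0.5, MRS = (3/4)·√(h/f).
Setting (3/4)·√(1/f) = 0.25 gives √(1/f) = 1/3, so 1/f = 1/9 and f = 9.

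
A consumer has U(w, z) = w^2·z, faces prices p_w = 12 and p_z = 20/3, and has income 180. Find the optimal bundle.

w* = 10, z* = 9

MU_w = 2·w·z and MU_z = w^2.
MRS = MU_w/MU_z = (2/1)·z/w.
Tangency: set MRS = p_w/p_z = 12/(20/3) = 1.8.
So (2/1)·z/w = 1.8, i.e. z = 0.9·w.
Substitute into the budget 12·w + (20/3)·z = 180: 18·w = 180, so w* = 10.
Then z* = 0.9·10 = 9.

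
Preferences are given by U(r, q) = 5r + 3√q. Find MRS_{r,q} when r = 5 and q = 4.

MRS = 20/3

MU_r = 5, MU_q = 3/(2√q).
MRS = 5 ÷ (3/(2√q)).
At (5, 4): MRS = 20/3.
So at (5, 4) the consumer would give up 20/3 units of q for one more unit of r.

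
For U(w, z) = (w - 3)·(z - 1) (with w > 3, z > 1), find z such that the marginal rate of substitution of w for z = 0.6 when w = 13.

MU_w = (z−1), MU_z = (w−3).
MRS = (z−1)/(w−3).
Substitute w = 13: MRS = (z − 1)/10. Setting this equal to 0.6 gives z − 1 = 0.6·10 = 6, so z = 7.

z = 7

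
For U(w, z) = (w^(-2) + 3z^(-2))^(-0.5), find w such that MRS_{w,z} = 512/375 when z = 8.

w = 5

For CES with ρ = -2, MRS = (1/3)·(z/w)^3.
Setting (1/3)·(8/w)^3 = 512/375 gives (8/w)^3 = 512/125, so 8/w = 1.6 and w = 5.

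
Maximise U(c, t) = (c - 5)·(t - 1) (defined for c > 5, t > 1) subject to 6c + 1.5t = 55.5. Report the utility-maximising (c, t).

c* = 7, t* = 9

MU_c = (t−1), MU_t = (c−5).
MRS = (t−1)/(c−5).
Tangency: set MRS = p_c/p_t = 6/1.5 = 4.
So (t − 1)/(c − 5) = 4, i.e. (t − 1) = 4·(c − 5).
Rewrite the budget in excess-of-subsistence terms: 6·(c − 5) + 1.5·(t − 1) = 55.5 − 6·5 − 1.5·1 = 24.
Substituting, 12·(c − 5) = 24, so c − 5 = 2 and c* = 7.
Then t − 1 = 4·2 = 8, so t* = 9.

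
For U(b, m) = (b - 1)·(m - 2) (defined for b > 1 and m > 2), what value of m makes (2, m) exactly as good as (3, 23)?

m = 44

U(3, 23) = 42.
Set U(2, m) = 42 and solve.
With b = 2: (2 − 1) = 1, so (m − 2) = 42/1 = 42.
So m = 2 + 42 = 44.
Check: U(2, 44) = 42.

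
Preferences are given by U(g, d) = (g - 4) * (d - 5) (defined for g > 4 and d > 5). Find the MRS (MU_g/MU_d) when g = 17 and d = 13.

MU_g = (d−5), MU_d = (g−4).
MRS = (d−5)/(g−4).
At (17, 13): MRS = 8/13.
That is, one extra unit of g is worth 8/13 units of d at the margin.

MRS = 8/13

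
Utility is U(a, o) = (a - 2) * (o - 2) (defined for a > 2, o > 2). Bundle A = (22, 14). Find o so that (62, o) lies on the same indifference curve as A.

o = 6

U(22, 14) = 240.
Set U(62, o) = 240 and solve.
With a = 62: (62 − 2) = 60, so (o − 2) = 240/60 = 4.
So o = 2 + 4 = 6.
Check: U(62, 6) = 240.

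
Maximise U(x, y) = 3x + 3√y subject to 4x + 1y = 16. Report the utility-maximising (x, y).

x* = 3, y* = 4

MU_x = 3, MU_y = 3/(2√y).
MRS = 3 ÷ (3/(2√y)).
Tangency: set MRS = p_x/p_y = 4/1 = 4.
MRS depends only on y: 2·√y = 4 ⇒ √y = 4/2 = 2 ⇒ y* = 4.
From the budget, 4·x = 16 − 1·4 = 12, so x* = 3.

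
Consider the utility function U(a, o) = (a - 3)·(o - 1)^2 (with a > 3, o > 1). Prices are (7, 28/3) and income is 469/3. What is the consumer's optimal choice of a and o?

MU_a = (o−1)^2, MU_o = 2·(a−3)·(o−1).
MRS = (1/2)·(o−1)/(a−3).
Tangency: set MRS = p_a/p_o = 7/(28/3) = 0.75.
So (1/2)·(o − 1)/(a − 3) = 0.75, i.e. (o − 1) = 1.5·(a − 3).
Rewrite the budget in excess-of-subsistence terms: 7·(a − 3) + (28/3)·(o − 1) = 469/3 − 7·3 − (28/3)·1 = 126.
Substituting, 21·(a − 3) = 126, so a − 3 = 6 and a* = 9.
Then o − 1 = 1.5·6 = 9, so o* = 10.

a* = 9, o* = 10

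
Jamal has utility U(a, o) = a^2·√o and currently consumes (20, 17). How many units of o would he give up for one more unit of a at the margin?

MRS = 3.4

MU_a = 2·a·√o and MU_o = 0.5·a^2·o^(-0.5).
MRS = MU_a/MU_o = (4)·o/a.
At (20, 17): MRS = 3.4.
The indifference curve has slope −3.4 at this bundle.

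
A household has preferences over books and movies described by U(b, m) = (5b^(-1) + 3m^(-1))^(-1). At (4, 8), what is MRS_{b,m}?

For CES with ρ = -1, MRS = (5/3)·(m/b)^2.
At (4, 8): MRS = 20/3.
That is, one extra unit of b is worth 20/3 units of m at the margin.

MRS = 20/3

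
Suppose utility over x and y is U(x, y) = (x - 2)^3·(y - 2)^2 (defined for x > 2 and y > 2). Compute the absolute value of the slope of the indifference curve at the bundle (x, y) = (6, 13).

MRS = 4.125

MU_x = 3·(x−2)^2·(y−2)^2, MU_y = 2·(x−2)^3·(y−2).
MRS = (3/2)·(y−2)/(x−2).
At (6, 13): MRS = 4.125.
So at (6, 13) the consumer would give up 4.125 units of y for one more unit of x.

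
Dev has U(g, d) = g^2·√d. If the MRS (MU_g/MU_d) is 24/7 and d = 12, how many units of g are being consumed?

g = 14

MU_g = 2·g·√d and MU_d = 0.5·g^2·d^(-0.5).
MRS = MU_g/MU_d = (4)·d/g.
Substitute d = 12: MRS = 48/g. Setting 48/g = 24/7 gives g = 48/(24/7) = 14.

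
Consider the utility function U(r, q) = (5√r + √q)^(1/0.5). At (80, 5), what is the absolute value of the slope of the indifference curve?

For CES with ρ = 0.5, MRS = (5/1)·√(q/r).
At (80, 5): MRS = 1.25.
So at (80, 5) the consumer would give up 1.25 units of q for one more unit of r.

MRS = 1.25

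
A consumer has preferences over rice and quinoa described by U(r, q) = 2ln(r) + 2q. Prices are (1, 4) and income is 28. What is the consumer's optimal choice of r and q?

r* = 4, q* = 6

MU_r = 2/r, MU_q = 2.
MRS = 2/r ÷ 2.
Tangency: set MRS = p_r/p_q = 1/4 = 0.25.
MRS depends only on r: 1/r = 0.25 ⇒ r* = 1/0.25 = 4.
From the budget, 4·q = 28 − 1·4 = 24, so q* = 6.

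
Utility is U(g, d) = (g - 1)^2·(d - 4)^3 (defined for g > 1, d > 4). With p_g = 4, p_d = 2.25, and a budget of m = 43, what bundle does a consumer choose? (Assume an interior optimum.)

g* = 4, d* = 12

MU_g = 2·(g−1)·(d−4)^3, MU_d = 3·(g−1)^2·(d−4)^2.
MRS = (2/3)·(d−4)/(g−1).
Tangency: set MRS = p_g/p_d = 4/2.25 = 16/9.
So (2/3)·(d − 4)/(g − 1) = 16/9, i.e. (d − 4) = (8/3)·(g − 1).
Rewrite the budget in excess-of-subsistence terms: 4·(g − 1) + 2.25·(d − 4) = 43 − 4·1 − 2.25·4 = 30.
Substituting, 10·(g − 1) = 30, so g − 1 = 3 and g* = 4.
Then d − 4 = (8/3)·3 = 8, so d* = 12.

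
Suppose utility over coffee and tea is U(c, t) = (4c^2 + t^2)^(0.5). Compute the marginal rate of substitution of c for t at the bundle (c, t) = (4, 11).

MRS = 16/11

For CES with ρ = 2, MRS = (4/1)·(t/c)^(-1).
At (4, 11): MRS = 16/11.
That is, one extra unit of c is worth 16/11 units of t at the margin.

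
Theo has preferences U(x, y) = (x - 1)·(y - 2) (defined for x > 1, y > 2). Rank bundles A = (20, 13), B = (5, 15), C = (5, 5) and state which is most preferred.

Bundle A

Evaluate utility at each bundle:
U(A) = 209.
U(B) = 52.
U(C) = 12.
Highest utility is A, so A ≻ B ≻ C.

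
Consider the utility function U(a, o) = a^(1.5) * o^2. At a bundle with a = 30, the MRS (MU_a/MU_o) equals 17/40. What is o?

o = 17

MU_a = 1.5·√a·o^2 and MU_o = 2·a^(1.5)·o.
MRS = MU_a/MU_o = (0.75)·o/a.
Substitute a = 30: MRS = o/40. Setting o/40 = 17/40 gives o = (17/40)·40 = 17.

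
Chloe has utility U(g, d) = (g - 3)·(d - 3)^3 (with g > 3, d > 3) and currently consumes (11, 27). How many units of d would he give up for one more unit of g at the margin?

MU_g = (d−3)^3, MU_d = 3·(g−3)·(d−3)^2.
MRS = (1/3)·(d−3)/(g−3).
At (11, 27): MRS = 1.
The indifference curve has slope −1 at this bundle.

MRS = 1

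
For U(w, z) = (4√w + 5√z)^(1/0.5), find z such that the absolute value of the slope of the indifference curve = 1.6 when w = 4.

z = 16

For CES with ρ = 0.5, MRS = (4/5)·√(z/w).
Setting (4/5)·√(z/4) = 1.6 gives √(z/4) = 2, so z/4 = 4 and z = 16.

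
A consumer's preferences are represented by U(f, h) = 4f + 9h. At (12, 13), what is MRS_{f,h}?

MU_f = 4, MU_h = 9, so MRS = 4/9 at every bundle.
At (12, 13): MRS = 4/9.
So at (12, 13) the consumer would give up 4/9 units of h for one more unit of f.

MRS = 4/9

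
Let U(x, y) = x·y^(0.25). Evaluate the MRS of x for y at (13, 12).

MU_x = y^(0.25) and MU_y = 0.25·x·y^(-0.75).
MRS = MU_x/MU_y = (4)·y/x.
At (13, 12): MRS = 48/13.
The indifference curve has slope −48/13 at this bundle.

MRS = 48/13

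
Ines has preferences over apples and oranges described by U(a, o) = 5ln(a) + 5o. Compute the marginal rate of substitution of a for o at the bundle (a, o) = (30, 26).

MRS = 1/30

MU_a = 5/a, MU_o = 5.
MRS = 5/a ÷ 5.
At (30, 26): MRS = 1/30.
The indifference curve has slope −1/30 at this bundle.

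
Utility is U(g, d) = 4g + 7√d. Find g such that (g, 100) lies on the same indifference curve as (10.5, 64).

g = 7

U(10.5, 64) = 98.
Set U(g, 100) = 98 and solve.
With d = 100: √100 = 10, so 4g = 98 − 7·10 = 28 and g = 7.
Check: U(7, 100) = 98.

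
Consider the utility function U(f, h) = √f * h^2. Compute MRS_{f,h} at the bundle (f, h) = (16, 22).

MU_f = 0.5·f^(-0.5)·h^2 and MU_h = 2·√f·h.
MRS = MU_f/MU_h = (0.25)·h/f.
At (16, 22): MRS = 11/32.
The indifference curve has slope −11/32 at this bundle.

MRS = 11/32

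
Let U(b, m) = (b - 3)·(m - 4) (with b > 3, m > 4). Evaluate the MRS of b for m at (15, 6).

MU_b = (m−4), MU_m = (b−3).
MRS = (m−4)/(b−3).
At (15, 6): MRS = 1/6.
So at (15, 6) the consumer would give up 1/6 units of m for one more unit of b.

MRS = 1/6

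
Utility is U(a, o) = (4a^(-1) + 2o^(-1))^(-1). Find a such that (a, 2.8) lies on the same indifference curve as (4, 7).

a = 7

U depends on (a, o) only through S = 4a^(-1) + 2o^(-1), so equal utility means equal S. At (4, 7): S = 9/7.
With o = 2.8: 2·2.8^(-1) = 5/7, so 4a^(-1) = 9/7 − 5/7 = 4/7, i.e. a^(-1) = 1/7.
Hence a = 1/(1/7) = 7.
Check: U(7, 2.8) = 0.7778.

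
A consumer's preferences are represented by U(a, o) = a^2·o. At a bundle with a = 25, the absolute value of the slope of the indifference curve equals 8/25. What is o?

MU_a = 2·a·o and MU_o = a^2.
MRS = MU_a/MU_o = (2/1)·o/a.
Substitute a = 25: MRS = o/12.5. Setting o/12.5 = 8/25 gives o = (8/25)·12.5 = 4.

o = 4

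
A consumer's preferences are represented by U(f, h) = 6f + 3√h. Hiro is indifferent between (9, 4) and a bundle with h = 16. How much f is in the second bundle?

f = 8

U(9, 4) = 60.
Set U(f, 16) = 60 and solve.
With h = 16: √16 = 4, so 6f = 60 − 3·4 = 48 and f = 8.
Check: U(8, 16) = 60.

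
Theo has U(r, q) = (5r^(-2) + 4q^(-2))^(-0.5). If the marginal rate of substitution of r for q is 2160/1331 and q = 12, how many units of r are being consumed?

r = 11

For CES with ρ = -2, MRS = (5/4)·(q/r)^3.
Setting (5/4)·(12/r)^3 = 2160/1331 gives (12/r)^3 = 1728/1331, so 12/r = 12/11 and r = 11.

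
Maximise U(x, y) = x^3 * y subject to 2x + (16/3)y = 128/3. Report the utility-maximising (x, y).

x* = 16, y* = 2

MU_x = 3·x^2·y and MU_y = x^3.
MRS = MU_x/MU_y = (3/1)·y/x.
Tangency: set MRS = p_x/p_y = 2/(16/3) = 0.375.
So (3/1)·y/x = 0.375, i.e. y = 0.125·x.
Substitute into the budget 2·x + (16/3)·y = 128/3: (8/3)·x = 128/3, so x* = 16.
Then y* = 0.125·16 = 2.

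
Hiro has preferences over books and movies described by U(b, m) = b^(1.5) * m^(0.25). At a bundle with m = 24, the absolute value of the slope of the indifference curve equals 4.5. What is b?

MU_b = 1.5·√b·m^(0.25) and MU_m = 0.25·b^(1.5)·m^(-0.75).
MRS = MU_b/MU_m = (6)·m/b.
Substitute m = 24: MRS = 144/b. Setting 144/b = 4.5 gives b = 144/4.5 = 32.

b = 32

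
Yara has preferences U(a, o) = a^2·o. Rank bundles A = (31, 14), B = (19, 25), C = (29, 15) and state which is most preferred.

Bundle A

Evaluate utility at each bundle:
U(A) = 13454.
U(B) = 9025.
U(C) = 12615.
Highest utility is A, so A ≻ C ≻ B.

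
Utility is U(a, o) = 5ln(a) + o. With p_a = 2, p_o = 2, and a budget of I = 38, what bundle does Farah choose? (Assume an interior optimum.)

a* = 5, o* = 14

MU_a = 5/a, MU_o = 1.
MRS = 5/a ÷ 1.
Tangency: set MRS = p_a/p_o = 2/2 = 1.
MRS depends only on a: 5/a = 1 ⇒ a* = 5/1 = 5.
From the budget, 2·o = 38 − 2·5 = 28, so o* = 14.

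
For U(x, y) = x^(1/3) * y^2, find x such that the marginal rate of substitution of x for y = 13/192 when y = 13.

MU_x = 1/3·x^(-2/3)·y^2 and MU_y = 2·x^(1/3)·y.
MRS = MU_x/MU_y = (1/6)·y/x.
Substitute y = 13: MRS = (13/6)/x. Setting (13/6)/x = 13/192 gives x = (13/6)/(13/192) = 32.

x = 32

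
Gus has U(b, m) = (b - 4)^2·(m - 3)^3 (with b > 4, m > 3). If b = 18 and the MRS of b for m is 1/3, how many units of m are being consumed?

MU_b = 2·(b−4)·(m−3)^3, MU_m = 3·(b−4)^2·(m−3)^2.
MRS = (2/3)·(m−3)/(b−4).
Substitute b = 18: MRS = (m − 3)/21. Setting this equal to 1/3 gives m − 3 = (1/3)·21 = 7, so m = 10.

m = 10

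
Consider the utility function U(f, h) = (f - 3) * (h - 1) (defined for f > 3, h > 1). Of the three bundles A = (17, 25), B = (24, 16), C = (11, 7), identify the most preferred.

Bundle A

Evaluate utility at each bundle:
U(A) = 336.
U(B) = 315.
U(C) = 48.
Highest utility is A, so A ≻ B ≻ C.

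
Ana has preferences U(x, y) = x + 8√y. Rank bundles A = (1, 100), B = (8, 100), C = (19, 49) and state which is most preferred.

Bundle B

Evaluate utility at each bundle:
U(A) = 81.000.
U(B) = 88.000.
U(C) = 75.000.
Highest utility is B, so B ≻ A ≻ C.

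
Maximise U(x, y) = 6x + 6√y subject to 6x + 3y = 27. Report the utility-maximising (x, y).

x* = 4, y* = 1

MU_x = 6, MU_y = 6/(2√y).
MRS = 6 ÷ (6/(2√y)).
Tangency: set MRS = p_x/p_y = 6/3 = 2.
MRS depends only on y: 2·√y = 2 ⇒ √y = 2/2 = 1 ⇒ y* = 1.
From the budget, 6·x = 27 − 3·1 = 24, so x* = 4.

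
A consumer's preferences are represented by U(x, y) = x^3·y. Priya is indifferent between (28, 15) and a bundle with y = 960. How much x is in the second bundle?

x = 7

U(28, 15) = 329280.
Set U(x, 960) = 329280 and solve.
With y = 960: x^3 = 329280/960 = 343; taking the cube root, x = 7.
Check: U(7, 960) = 329280.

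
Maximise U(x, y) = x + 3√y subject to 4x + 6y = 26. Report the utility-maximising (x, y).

x* = 5, y* = 1

MU_x = 1, MU_y = 3/(2√y).
MRS = 1 ÷ (3/(2√y)).
Tangency: set MRS = p_x/p_y = 4/6 = 2/3.
MRS depends only on y: (2/3)·√y = 2/3 ⇒ √y = (2/3)/(2/3) = 1 ⇒ y* = 1.
From the budget, 4·x = 26 − 6·1 = 20, so x* = 5.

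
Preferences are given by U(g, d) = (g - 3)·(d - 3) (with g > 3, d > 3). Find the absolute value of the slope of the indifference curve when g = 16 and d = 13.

MRS = 10/13

MU_g = (d−3), MU_d = (g−3).
MRS = (d−3)/(g−3).
At (16, 13): MRS = 10/13.
So at (16, 13) the consumer would give up 10/13 units of d for one more unit of g.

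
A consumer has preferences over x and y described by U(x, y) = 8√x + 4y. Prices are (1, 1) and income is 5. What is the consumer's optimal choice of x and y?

MU_x = 8/(2√x), MU_y = 4.
MRS = 8/(2√x) ÷ 4.
Tangency: set MRS = p_x/p_y = 1/1 = 1.
MRS depends only on x: 1/√x = 1 ⇒ √x = 1/1 = 1 ⇒ x* = 1.
From the budget, 1·y = 5 − 1·1 = 4, so y* = 4.

x* = 1, y* = 4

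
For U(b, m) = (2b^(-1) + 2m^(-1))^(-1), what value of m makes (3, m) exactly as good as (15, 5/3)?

m = 3

U depends on (b, m) only through S = 2b^(-1) + 2m^(-1), so equal utility means equal S. At (15, 5/3): S = 4/3.
With b = 3: 2·3^(-1) = 2/3, so 2m^(-1) = 4/3 − 2/3 = 2/3, i.e. m^(-1) = 1/3.
Hence m = 1/(1/3) = 3.
Check: U(3, 3) = 0.75.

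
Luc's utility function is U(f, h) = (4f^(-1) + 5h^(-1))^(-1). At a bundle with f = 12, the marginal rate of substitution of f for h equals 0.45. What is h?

h = 9

For CES with ρ = -1, MRS = (4/5)·(h/f)^2.
Setting (4/5)·(h/12)^2 = 0.45 gives (h/12)^2 = 9/16, so h/12 = 0.75 and h = 9.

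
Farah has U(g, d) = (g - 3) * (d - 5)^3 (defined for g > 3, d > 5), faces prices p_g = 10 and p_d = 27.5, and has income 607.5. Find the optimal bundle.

g* = 14, d* = 17

MU_g = (d−5)^3, MU_d = 3·(g−3)·(d−5)^2.
MRS = (1/3)·(d−5)/(g−3).
Tangency: set MRS = p_g/p_d = 10/27.5 = 4/11.
So (1/3)·(d − 5)/(g − 3) = 4/11, i.e. (d − 5) = (12/11)·(g − 3).
Rewrite the budget in excess-of-subsistence terms: 10·(g − 3) + 27.5·(d − 5) = 607.5 − 10·3 − 27.5·5 = 440.
Substituting, 40·(g − 3) = 440, so g − 3 = 11 and g* = 14.
Then d − 5 = (12/11)·11 = 12, so d* = 17.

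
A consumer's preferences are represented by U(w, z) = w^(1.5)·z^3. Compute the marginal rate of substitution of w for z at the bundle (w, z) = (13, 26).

MRS = 1

MU_w = 1.5·√w·z^3 and MU_z = 3·w^(1.5)·z^2.
MRS = MU_w/MU_z = (0.5)·z/w.
At (13, 26): MRS = 1.
That is, one extra unit of w is worth 1 units of z at the margin.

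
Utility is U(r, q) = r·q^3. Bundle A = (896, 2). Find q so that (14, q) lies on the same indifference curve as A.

U(896, 2) = 7168.
Set U(14, q) = 7168 and solve.
With r = 14: q^3 = 7168/14 = 512; taking the cube root, q = 8.
Check: U(14, 8) = 7168.

q = 8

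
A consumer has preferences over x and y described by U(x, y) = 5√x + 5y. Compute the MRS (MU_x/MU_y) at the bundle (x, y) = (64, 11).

MRS = 1/16

MU_x = 5/(2√x), MU_y = 5.
MRS = 5/(2√x) ÷ 5.
At (64, 11): MRS = 1/16.
So at (64, 11) the consumer would give up 1/16 units of y for one more unit of x.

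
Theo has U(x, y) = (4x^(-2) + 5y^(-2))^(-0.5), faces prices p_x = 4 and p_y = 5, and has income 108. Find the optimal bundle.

For CES with ρ = -2, MRS = (4/5)·(y/x)^3.
Tangency: set MRS = p_x/p_y = 4/5 = 0.8.
So (y/x)^3 = 1; taking the cube root, y/x = 1, i.e. y = x.
Substitute into the budget 4·x + 5·y = 108: 9·x = 108, so x* = 12 and y* = 12.

x* = 12, y* = 12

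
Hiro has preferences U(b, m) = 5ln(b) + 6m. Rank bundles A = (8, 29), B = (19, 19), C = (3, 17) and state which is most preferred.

Evaluate utility at each bundle:
U(A) = 184.397.
U(B) = 128.722.
U(C) = 107.493.
Highest utility is A, so A ≻ B ≻ C.

Bundle A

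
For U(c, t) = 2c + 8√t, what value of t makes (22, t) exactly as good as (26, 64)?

U(26, 64) = 116.
Set U(22, t) = 116 and solve.
With c = 22: 8√t = 116 − 2·22 = 72, so √t = 9 and t = 81.
Check: U(22, 81) = 116.

t = 81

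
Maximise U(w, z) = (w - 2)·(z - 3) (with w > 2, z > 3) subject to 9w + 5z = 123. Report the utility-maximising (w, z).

w* = 7, z* = 12

MU_w = (z−3), MU_z = (w−2).
MRS = (z−3)/(w−2).
Tangency: set MRS = p_w/p_z = 9/5 = 1.8.
So (z − 3)/(w − 2) = 1.8, i.e. (z − 3) = 1.8·(w − 2).
Rewrite the budget in excess-of-subsistence terms: 9·(w − 2) + 5·(z − 3) = 123 − 9·2 − 5·3 = 90.
Substituting, 18·(w − 2) = 90, so w − 2 = 5 and w* = 7.
Then z − 3 = 1.8·5 = 9, so z* = 12.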